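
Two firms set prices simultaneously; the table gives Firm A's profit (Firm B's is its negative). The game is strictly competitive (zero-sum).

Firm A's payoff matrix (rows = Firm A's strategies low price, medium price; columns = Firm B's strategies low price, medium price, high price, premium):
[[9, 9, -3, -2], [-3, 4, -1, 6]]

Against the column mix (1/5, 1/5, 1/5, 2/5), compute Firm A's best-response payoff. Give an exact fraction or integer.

12/5

low price: (9)·(1/5) + (9)·(1/5) + (-3)·(1/5) + (-2)·(2/5) = 11/5.
medium price: (-3)·(1/5) + (4)·(1/5) + (-1)·(1/5) + (6)·(2/5) = 12/5.
The best pure response is medium price with expected payoff 12/5.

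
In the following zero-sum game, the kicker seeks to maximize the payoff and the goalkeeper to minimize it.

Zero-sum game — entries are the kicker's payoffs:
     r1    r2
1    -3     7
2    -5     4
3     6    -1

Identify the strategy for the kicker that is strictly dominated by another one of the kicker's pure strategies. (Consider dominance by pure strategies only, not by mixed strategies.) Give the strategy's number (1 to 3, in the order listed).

2

Compare 2 with 1: -3 > -5, 7 > 4.
So 1 strictly dominates 2 for the kicker; 2 is strictly dominated.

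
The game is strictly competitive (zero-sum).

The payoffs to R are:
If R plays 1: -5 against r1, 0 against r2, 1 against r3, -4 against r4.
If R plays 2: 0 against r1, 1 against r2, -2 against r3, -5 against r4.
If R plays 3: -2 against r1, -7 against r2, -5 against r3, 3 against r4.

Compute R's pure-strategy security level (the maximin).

-5

The worst-case payoff for each row is 1: -5, 2: -5, 3: -7.
The best of these is -5.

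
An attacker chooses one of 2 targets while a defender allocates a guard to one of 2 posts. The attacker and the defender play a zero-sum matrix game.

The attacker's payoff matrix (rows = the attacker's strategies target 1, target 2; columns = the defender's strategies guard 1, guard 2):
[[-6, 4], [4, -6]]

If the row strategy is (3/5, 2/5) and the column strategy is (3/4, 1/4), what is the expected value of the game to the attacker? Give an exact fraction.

Against (3/4, 1/4), each row's expected payoff is target 1: -7/2; target 2: 3/2.
Taking the (3/5, 2/5)-weighted average: (3/5)·(-7/2) + (2/5)·(3/2) = -3/2.

-3/2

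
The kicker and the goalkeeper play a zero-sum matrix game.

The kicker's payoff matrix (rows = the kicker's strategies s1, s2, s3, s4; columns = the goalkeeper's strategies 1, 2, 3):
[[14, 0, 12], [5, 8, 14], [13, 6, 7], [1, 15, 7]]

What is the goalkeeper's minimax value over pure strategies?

The worst case (largest entry) in each column is 1: 14, 2: 15, 3: 14.
The best (smallest) of these is 14.

14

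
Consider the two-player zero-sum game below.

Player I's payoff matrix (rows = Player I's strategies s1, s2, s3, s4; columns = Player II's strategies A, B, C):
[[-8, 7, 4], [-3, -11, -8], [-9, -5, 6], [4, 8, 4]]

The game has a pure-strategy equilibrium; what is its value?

4

Row minima: -8, -11, -9, 4 → Player I's maximin is 4.
Column maxima: 4, 8, 6 → Player II's minimax is 4.
They coincide at (s4, A), so the value is 4.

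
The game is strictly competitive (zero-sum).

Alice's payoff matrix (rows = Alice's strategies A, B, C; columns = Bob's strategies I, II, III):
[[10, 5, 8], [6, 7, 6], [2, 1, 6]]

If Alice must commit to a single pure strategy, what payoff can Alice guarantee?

6

The worst-case payoff for each row is A: 5, B: 6, C: 1.
The best of these is 6.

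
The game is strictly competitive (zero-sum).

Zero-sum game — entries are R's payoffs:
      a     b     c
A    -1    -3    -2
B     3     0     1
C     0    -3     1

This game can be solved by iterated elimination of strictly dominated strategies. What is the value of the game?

0

Column c is strictly dominated by b for C (-3<-2, 0<1, -3<1); eliminate c.
Column a is strictly dominated by b for C (-3<-1, 0<3, -3<0); eliminate a.
Row C is strictly dominated by row B (0>-3); eliminate C.
Row A is strictly dominated by row B (0>-3); eliminate A.
Only (B, b) remains, with payoff 0.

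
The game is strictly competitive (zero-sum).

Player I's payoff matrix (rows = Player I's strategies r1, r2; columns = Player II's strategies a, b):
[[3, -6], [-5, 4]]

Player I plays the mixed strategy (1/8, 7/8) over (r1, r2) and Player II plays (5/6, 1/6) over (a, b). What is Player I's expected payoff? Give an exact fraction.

-23/8

Against (5/6, 1/6), each row's expected payoff is r1: 3/2; r2: -7/2.
Taking the (1/8, 7/8)-weighted average: (1/8)·(3/2) + (7/8)·(-7/2) = -23/8.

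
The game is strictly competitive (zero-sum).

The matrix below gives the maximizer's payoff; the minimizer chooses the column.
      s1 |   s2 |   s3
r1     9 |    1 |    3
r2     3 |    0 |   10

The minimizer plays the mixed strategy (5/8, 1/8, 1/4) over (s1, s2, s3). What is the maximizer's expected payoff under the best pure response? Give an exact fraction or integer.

r1: (9)·(5/8) + (1)·(1/8) + (3)·(1/4) = 13/2.
r2: (3)·(5/8) + (0)·(1/8) + (10)·(1/4) = 35/8.
The best pure response is r1 with expected payoff 13/2.

13/2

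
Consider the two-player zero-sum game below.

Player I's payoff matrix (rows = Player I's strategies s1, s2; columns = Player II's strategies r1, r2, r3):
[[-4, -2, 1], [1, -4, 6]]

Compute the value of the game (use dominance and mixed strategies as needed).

-18/7

Column r3 is strictly dominated by r1 for Player II (it gives Player I more in every row).
The remaining 2×2 game on (s1, s2) × (r1, r2) has no saddle point. Let Player I play s1 with probability p; indifference gives −4p + (1−p) = −2p − 4(1−p), so p = 5/7.
Similarly Player II's optimal q on r1 is 2/7, and the value is -4·(2/7) + (-2)·(5/7) = -18/7.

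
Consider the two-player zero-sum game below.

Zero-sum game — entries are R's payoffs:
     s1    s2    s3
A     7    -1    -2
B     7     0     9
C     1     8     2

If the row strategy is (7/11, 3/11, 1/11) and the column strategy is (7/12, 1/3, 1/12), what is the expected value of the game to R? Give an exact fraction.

Against (7/12, 1/3, 1/12), each row's expected payoff is A: 43/12; B: 29/6; C: 41/12.
Taking the (7/11, 3/11, 1/11)-weighted average: (7/11)·(43/12) + (3/11)·(29/6) + (1/11)·(41/12) = 43/11.

43/11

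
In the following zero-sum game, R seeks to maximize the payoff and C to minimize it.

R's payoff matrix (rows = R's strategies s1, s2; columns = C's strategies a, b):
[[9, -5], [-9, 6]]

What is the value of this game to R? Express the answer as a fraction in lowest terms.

Row minima are -5 and -9, so R's maximin is -5; column maxima are 9 and 6, so C's minimax is 6. These differ, so the equilibrium is in mixed strategies.
Let R play s1 with probability p. C is indifferent when 9p − 9(1−p) = −5p + 6(1−p), giving p = 15/29.
Let C play a with probability q. R is indifferent when 9q − 5(1−q) = −9q + 6(1−q), giving q = 11/29.
The value is 9·(11/29) + (-5)·(18/29) = 9/29.

9/29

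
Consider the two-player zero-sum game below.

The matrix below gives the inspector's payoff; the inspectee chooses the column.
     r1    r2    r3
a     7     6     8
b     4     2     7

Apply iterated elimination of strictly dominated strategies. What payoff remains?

6

Row b is strictly dominated by row a (7>4, 6>2, 8>7); eliminate b.
Column r1 is strictly dominated by r2 for the inspectee (6<7); eliminate r1.
Column r3 is strictly dominated by r2 for the inspectee (6<8); eliminate r3.
Only (a, r2) remains, with payoff 6.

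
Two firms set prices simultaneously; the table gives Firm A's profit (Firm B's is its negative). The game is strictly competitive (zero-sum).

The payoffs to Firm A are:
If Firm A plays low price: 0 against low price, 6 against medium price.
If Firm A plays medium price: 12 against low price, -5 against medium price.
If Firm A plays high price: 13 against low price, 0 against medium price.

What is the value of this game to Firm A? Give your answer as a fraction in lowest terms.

Row medium price is strictly dominated by row high price, so Firm A never plays it.
The remaining 2×2 game on (low price, high price) × (low price, medium price) has no saddle point. Let Firm A play low price with probability p; indifference gives 13(1−p) = 6p, so p = 13/19.
Similarly Firm B's optimal q on low price is 6/19, and the value is 0·(6/19) + (6)·(13/19) = 78/19.

78/19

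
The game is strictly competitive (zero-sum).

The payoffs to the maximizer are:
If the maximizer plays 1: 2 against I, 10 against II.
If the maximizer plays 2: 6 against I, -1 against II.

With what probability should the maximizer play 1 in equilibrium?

7/15

Row minima are 2 and -1, so the maximizer's maximin is 2; column maxima are 6 and 10, so the minimizer's minimax is 6. These differ, so the equilibrium is in mixed strategies.
Let the maximizer play 1 with probability p. The minimizer is indifferent when 2p + 6(1−p) = 10p − (1−p), giving p = 7/15.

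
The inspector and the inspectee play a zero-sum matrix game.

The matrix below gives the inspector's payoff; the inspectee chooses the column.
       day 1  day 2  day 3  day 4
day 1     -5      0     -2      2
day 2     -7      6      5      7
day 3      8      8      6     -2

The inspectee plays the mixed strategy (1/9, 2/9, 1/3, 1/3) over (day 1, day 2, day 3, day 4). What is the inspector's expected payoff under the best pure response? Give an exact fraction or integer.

41/9

day 1: (-5)·(1/9) + (0)·(2/9) + (-2)·(1/3) + (2)·(1/3) = -5/9.
day 2: (-7)·(1/9) + (6)·(2/9) + (5)·(1/3) + (7)·(1/3) = 41/9.
day 3: (8)·(1/9) + (8)·(2/9) + (6)·(1/3) + (-2)·(1/3) = 4.
The best pure response is day 2 with expected payoff 41/9.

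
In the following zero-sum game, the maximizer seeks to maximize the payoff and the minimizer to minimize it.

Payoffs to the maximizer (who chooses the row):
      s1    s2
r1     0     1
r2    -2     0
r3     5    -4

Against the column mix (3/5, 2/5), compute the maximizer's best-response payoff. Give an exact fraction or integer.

7/5

r1: (0)·(3/5) + (1)·(2/5) = 2/5.
r2: (-2)·(3/5) + (0)·(2/5) = -6/5.
r3: (5)·(3/5) + (-4)·(2/5) = 7/5.
The best pure response is r3 with expected payoff 7/5.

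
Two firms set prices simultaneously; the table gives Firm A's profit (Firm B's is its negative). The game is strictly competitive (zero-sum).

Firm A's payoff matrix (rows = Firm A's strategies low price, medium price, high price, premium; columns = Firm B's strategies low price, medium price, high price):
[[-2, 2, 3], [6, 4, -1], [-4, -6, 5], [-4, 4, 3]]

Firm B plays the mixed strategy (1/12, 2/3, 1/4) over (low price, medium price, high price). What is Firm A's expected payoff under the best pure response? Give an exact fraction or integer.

low price: (-2)·(1/12) + (2)·(2/3) + (3)·(1/4) = 23/12.
medium price: (6)·(1/12) + (4)·(2/3) + (-1)·(1/4) = 35/12.
high price: (-4)·(1/12) + (-6)·(2/3) + (5)·(1/4) = -37/12.
premium: (-4)·(1/12) + (4)·(2/3) + (3)·(1/4) = 37/12.
The best pure response is premium with expected payoff 37/12.

37/12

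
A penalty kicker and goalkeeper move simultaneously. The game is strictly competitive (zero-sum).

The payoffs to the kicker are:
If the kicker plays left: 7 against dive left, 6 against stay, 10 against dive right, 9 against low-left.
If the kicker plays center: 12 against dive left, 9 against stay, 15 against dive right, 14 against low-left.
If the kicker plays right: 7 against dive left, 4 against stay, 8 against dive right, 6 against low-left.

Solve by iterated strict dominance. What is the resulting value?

Row left is strictly dominated by row center (12>7, 9>6, 15>10, 14>9); eliminate left.
Column low-left is strictly dominated by stay for the goalkeeper (9<14, 4<6); eliminate low-left.
Row right is strictly dominated by row center (12>7, 9>4, 15>8); eliminate right.
Column dive left is strictly dominated by stay for the goalkeeper (9<12); eliminate dive left.
Column dive right is strictly dominated by stay for the goalkeeper (9<15); eliminate dive right.
Only (center, stay) remains, with payoff 9.

9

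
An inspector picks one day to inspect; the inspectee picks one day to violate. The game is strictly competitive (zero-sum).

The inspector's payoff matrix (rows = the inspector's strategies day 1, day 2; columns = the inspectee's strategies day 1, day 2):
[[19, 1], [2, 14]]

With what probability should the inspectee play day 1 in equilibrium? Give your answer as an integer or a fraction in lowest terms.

Row minima are 1 and 2, so the inspector's maximin is 2; column maxima are 19 and 14, so the inspectee's minimax is 14. These differ, so the equilibrium is in mixed strategies.
Let the inspectee play day 1 with probability q. The inspector is indifferent when 19q + (1−q) = 2q + 14(1−q), giving q = 13/30.

13/30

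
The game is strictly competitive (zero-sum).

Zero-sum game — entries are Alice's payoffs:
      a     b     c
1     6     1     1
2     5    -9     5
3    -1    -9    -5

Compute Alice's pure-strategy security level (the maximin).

1

The worst-case payoff for each row is 1: 1, 2: -9, 3: -9.
The best of these is 1.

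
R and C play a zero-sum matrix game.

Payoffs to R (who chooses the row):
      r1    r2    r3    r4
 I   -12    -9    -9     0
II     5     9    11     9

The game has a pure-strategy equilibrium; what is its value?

Row minima: -12, 5 → R's maximin is 5.
Column maxima: 5, 9, 11, 9 → C's minimax is 5.
They coincide at (II, r1), so the value is 5.

5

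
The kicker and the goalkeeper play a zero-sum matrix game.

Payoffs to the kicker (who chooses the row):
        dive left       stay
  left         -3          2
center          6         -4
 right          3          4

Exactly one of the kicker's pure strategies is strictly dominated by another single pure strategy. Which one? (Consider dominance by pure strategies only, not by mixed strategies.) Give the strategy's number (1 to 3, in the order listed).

1

Compare left with right: 3 > -3, 4 > 2.
So right strictly dominates left for the kicker; left is strictly dominated.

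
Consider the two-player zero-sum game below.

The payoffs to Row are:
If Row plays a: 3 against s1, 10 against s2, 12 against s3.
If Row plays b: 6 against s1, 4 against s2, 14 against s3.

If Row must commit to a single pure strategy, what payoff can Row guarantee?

The worst-case payoff for each row is a: 3, b: 4.
The best of these is 4.

4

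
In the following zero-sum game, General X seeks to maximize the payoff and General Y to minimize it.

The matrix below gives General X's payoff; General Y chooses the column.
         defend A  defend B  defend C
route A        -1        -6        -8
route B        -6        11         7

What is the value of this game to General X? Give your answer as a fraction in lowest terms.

Column defend B is strictly dominated by defend C for General Y (it gives General X more in every row).
The remaining 2×2 game on (route A, route B) × (defend A, defend C) has no saddle point. Let General X play route A with probability p; indifference gives −p − 6(1−p) = −8p + 7(1−p), so p = 13/20.
Similarly General Y's optimal q on defend A is 3/4, and the value is -1·(3/4) + (-8)·(1/4) = -11/4.

-11/4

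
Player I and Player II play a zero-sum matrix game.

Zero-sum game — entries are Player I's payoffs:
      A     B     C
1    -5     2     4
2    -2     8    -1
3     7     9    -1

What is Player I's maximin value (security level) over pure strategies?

-1

The worst-case payoff for each row is 1: -5, 2: -2, 3: -1.
The best of these is -1.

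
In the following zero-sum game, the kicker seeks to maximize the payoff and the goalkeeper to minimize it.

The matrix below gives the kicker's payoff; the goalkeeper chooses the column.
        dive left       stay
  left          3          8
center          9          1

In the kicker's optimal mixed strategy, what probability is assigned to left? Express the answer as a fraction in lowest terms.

8/13

Row minima are 3 and 1, so the kicker's maximin is 3; column maxima are 9 and 8, so the goalkeeper's minimax is 8. These differ, so the equilibrium is in mixed strategies.
Let the kicker play left with probability p. The goalkeeper is indifferent when 3p + 9(1−p) = 8p + (1−p), giving p = 8/13.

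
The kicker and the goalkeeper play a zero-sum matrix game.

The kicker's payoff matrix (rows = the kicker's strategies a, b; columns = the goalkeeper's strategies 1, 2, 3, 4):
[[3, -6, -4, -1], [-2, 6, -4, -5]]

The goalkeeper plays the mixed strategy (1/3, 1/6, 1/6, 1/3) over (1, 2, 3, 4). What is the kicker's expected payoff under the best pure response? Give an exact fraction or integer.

-1

a: (3)·(1/3) + (-6)·(1/6) + (-4)·(1/6) + (-1)·(1/3) = -1.
b: (-2)·(1/3) + (6)·(1/6) + (-4)·(1/6) + (-5)·(1/3) = -2.
The best pure response is a with expected payoff -1.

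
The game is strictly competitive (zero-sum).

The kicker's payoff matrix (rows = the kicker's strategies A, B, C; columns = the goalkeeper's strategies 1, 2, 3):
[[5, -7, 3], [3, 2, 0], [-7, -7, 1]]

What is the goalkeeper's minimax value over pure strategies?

The worst case (largest entry) in each column is 1: 5, 2: 2, 3: 3.
The best (smallest) of these is 2.

2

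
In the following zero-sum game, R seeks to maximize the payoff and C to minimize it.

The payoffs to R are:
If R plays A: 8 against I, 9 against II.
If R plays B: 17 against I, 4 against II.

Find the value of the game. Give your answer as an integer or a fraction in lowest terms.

121/14

Row minima are 8 and 4, so R's maximin is 8; column maxima are 17 and 9, so C's minimax is 9. These differ, so the equilibrium is in mixed strategies.
Let R play A with probability p. C is indifferent when 8p + 17(1−p) = 9p + 4(1−p), giving p = 13/14.
Let C play I with probability q. R is indifferent when 8q + 9(1−q) = 17q + 4(1−q), giving q = 5/14.
The value is 8·(5/14) + (9)·(9/14) = 121/14.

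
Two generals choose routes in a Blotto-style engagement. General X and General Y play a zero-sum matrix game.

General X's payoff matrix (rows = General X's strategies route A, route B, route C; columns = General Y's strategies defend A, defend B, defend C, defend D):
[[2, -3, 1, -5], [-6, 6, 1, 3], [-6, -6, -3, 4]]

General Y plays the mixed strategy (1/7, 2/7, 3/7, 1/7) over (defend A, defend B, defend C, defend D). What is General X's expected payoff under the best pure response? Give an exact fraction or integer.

12/7

route A: (2)·(1/7) + (-3)·(2/7) + (1)·(3/7) + (-5)·(1/7) = -6/7.
route B: (-6)·(1/7) + (6)·(2/7) + (1)·(3/7) + (3)·(1/7) = 12/7.
route C: (-6)·(1/7) + (-6)·(2/7) + (-3)·(3/7) + (4)·(1/7) = -23/7.
The best pure response is route B with expected payoff 12/7.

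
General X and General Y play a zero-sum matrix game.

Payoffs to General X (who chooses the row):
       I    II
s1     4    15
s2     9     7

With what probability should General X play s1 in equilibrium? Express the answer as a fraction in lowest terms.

2/13

Row minima are 4 and 7, so General X's maximin is 7; column maxima are 9 and 15, so General Y's minimax is 9. These differ, so the equilibrium is in mixed strategies.
Let General X play s1 with probability p. General Y is indifferent when 4p + 9(1−p) = 15p + 7(1−p), giving p = 2/13.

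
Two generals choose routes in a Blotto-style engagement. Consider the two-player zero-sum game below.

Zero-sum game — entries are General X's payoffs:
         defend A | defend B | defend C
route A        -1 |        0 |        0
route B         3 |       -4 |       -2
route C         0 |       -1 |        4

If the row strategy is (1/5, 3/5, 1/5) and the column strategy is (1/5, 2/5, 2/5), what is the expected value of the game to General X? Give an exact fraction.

-22/25

Against (1/5, 2/5, 2/5), each row's expected payoff is route A: -1/5; route B: -9/5; route C: 6/5.
Taking the (1/5, 3/5, 1/5)-weighted average: (1/5)·(-1/5) + (3/5)·(-9/5) + (1/5)·(6/5) = -22/25.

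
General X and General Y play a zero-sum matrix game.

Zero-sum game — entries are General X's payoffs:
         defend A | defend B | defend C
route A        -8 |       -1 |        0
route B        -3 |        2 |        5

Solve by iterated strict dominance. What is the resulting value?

-3

Row route A is strictly dominated by row route B (-3>-8, 2>-1, 5>0); eliminate route A.
Column defend B is strictly dominated by defend A for General Y (-3<2); eliminate defend B.
Column defend C is strictly dominated by defend A for General Y (-3<5); eliminate defend C.
Only (route B, defend A) remains, with payoff -3.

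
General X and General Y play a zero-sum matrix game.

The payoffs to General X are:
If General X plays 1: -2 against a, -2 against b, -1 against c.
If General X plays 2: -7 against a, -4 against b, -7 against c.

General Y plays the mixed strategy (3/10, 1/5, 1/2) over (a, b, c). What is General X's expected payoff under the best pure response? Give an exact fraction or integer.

-3/2

1: (-2)·(3/10) + (-2)·(1/5) + (-1)·(1/2) = -3/2.
2: (-7)·(3/10) + (-4)·(1/5) + (-7)·(1/2) = -32/5.
The best pure response is 1 with expected payoff -3/2.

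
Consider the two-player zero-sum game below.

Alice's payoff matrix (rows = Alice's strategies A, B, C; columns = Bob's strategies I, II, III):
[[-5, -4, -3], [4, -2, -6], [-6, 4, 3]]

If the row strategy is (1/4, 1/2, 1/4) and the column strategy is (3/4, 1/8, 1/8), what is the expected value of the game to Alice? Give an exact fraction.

Against (3/4, 1/8, 1/8), each row's expected payoff is A: -37/8; B: 2; C: -29/8.
Taking the (1/4, 1/2, 1/4)-weighted average: (1/4)·(-37/8) + (1/2)·(2) + (1/4)·(-29/8) = -17/16.

-17/16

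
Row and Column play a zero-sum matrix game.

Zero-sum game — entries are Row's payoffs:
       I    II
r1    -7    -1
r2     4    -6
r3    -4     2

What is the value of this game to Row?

-1

Row r1 is strictly dominated by row r3, so Row never plays it.
The remaining 2×2 game on (r2, r3) × (I, II) has no saddle point. Let Row play r2 with probability p; indifference gives 4p − 4(1−p) = −6p + 2(1−p), so p = 3/8.
Similarly Column's optimal q on I is 1/2, and the value is 4·(1/2) + (-6)·(1/2) = -1.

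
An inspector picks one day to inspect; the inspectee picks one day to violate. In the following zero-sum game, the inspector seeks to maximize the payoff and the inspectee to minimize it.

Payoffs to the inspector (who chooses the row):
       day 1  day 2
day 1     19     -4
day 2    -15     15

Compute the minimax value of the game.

Row minima are -4 and -15, so the inspector's maximin is -4; column maxima are 19 and 15, so the inspectee's minimax is 15. These differ, so the equilibrium is in mixed strategies.
Let the inspector play day 1 with probability p. The inspectee is indifferent when 19p − 15(1−p) = −4p + 15(1−p), giving p = 30/53.
Let the inspectee play day 1 with probability q. The inspector is indifferent when 19q − 4(1−q) = −15q + 15(1−q), giving q = 19/53.
The value is 19·(19/53) + (-4)·(34/53) = 225/53.

225/53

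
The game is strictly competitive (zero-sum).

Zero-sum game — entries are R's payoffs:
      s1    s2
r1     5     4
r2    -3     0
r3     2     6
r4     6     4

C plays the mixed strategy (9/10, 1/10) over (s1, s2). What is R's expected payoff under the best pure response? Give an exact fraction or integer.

r1: (5)·(9/10) + (4)·(1/10) = 49/10.
r2: (-3)·(9/10) + (0)·(1/10) = -27/10.
r3: (2)·(9/10) + (6)·(1/10) = 12/5.
r4: (6)·(9/10) + (4)·(1/10) = 29/5.
The best pure response is r4 with expected payoff 29/5.

29/5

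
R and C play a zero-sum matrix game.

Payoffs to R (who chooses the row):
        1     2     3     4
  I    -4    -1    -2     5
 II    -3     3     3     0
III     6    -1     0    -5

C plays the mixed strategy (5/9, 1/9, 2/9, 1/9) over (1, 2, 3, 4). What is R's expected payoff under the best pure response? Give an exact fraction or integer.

8/3

I: (-4)·(5/9) + (-1)·(1/9) + (-2)·(2/9) + (5)·(1/9) = -20/9.
II: (-3)·(5/9) + (3)·(1/9) + (3)·(2/9) + (0)·(1/9) = -2/3.
III: (6)·(5/9) + (-1)·(1/9) + (0)·(2/9) + (-5)·(1/9) = 8/3.
The best pure response is III with expected payoff 8/3.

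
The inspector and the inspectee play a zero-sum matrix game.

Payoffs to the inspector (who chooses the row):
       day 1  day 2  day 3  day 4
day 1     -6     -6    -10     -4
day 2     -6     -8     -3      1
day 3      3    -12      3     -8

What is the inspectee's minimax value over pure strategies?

-6

The worst case (largest entry) in each column is day 1: 3, day 2: -6, day 3: 3, day 4: 1.
The best (smallest) of these is -6.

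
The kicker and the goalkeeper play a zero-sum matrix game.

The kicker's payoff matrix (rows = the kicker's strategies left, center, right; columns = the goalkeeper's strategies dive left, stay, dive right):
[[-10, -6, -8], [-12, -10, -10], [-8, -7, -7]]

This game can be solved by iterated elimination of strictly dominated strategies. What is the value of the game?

Column stay is strictly dominated by dive left for the goalkeeper (-10<-6, -12<-10, -8<-7); eliminate stay.
Row center is strictly dominated by row left (-10>-12, -8>-10); eliminate center.
Row left is strictly dominated by row right (-8>-10, -7>-8); eliminate left.
Column dive right is strictly dominated by dive left for the goalkeeper (-8<-7); eliminate dive right.
Only (right, dive left) remains, with payoff -8.

-8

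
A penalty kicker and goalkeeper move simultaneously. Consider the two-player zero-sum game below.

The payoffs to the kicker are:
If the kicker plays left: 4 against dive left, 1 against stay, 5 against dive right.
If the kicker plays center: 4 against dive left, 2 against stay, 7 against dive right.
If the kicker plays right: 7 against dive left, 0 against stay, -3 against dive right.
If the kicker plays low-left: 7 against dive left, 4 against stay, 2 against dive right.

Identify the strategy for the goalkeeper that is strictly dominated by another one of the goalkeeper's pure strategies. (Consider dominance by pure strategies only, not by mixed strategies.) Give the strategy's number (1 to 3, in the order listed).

The goalkeeper prefers columns that give the kicker less. Compare dive left with stay: 1 < 4, 2 < 4, 0 < 7, 4 < 7.
So stay strictly dominates dive left for the goalkeeper; dive left is strictly dominated.

1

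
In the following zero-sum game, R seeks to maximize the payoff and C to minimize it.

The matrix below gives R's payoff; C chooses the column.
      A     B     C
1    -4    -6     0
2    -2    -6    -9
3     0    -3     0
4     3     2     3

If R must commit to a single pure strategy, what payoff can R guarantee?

The worst-case payoff for each row is 1: -6, 2: -9, 3: -3, 4: 2.
The best of these is 2.

2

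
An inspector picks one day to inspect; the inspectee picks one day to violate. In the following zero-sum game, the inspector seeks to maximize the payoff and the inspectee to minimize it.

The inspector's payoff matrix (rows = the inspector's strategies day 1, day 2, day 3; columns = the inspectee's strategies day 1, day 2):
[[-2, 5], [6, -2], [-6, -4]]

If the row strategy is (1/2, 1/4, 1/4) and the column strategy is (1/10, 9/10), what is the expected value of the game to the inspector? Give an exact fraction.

4/5

Against (1/10, 9/10), each row's expected payoff is day 1: 43/10; day 2: -6/5; day 3: -21/5.
Taking the (1/2, 1/4, 1/4)-weighted average: (1/2)·(43/10) + (1/4)·(-6/5) + (1/4)·(-21/5) = 4/5.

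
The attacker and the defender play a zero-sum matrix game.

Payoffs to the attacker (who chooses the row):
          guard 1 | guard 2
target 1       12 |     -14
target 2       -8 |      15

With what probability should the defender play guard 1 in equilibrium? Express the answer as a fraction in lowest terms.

Row minima are -14 and -8, so the attacker's maximin is -8; column maxima are 12 and 15, so the defender's minimax is 12. These differ, so the equilibrium is in mixed strategies.
Let the defender play guard 1 with probability q. The attacker is indifferent when 12q − 14(1−q) = −8q + 15(1−q), giving q = 29/49.

29/49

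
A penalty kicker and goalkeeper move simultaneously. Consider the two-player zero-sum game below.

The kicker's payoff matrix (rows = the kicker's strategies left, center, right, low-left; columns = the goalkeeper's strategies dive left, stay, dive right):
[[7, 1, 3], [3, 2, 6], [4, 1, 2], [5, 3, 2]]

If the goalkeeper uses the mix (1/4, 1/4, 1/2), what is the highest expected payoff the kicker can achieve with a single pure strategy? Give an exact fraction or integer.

left: (7)·(1/4) + (1)·(1/4) + (3)·(1/2) = 7/2.
center: (3)·(1/4) + (2)·(1/4) + (6)·(1/2) = 17/4.
right: (4)·(1/4) + (1)·(1/4) + (2)·(1/2) = 9/4.
low-left: (5)·(1/4) + (3)·(1/4) + (2)·(1/2) = 3.
The best pure response is center with expected payoff 17/4.

17/4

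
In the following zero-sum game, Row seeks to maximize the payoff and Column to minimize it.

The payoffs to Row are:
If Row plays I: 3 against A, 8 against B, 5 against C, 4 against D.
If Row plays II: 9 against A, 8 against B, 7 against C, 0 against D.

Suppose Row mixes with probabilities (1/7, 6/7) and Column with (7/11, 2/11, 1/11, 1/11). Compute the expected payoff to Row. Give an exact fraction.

Against (7/11, 2/11, 1/11, 1/11), each row's expected payoff is I: 46/11; II: 86/11.
Taking the (1/7, 6/7)-weighted average: (1/7)·(46/11) + (6/7)·(86/11) = 562/77.

562/77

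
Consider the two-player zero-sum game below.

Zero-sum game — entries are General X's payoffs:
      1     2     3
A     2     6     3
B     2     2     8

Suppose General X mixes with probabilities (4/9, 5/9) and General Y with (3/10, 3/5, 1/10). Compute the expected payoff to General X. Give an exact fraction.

Against (3/10, 3/5, 1/10), each row's expected payoff is A: 9/2; B: 13/5.
Taking the (4/9, 5/9)-weighted average: (4/9)·(9/2) + (5/9)·(13/5) = 31/9.

31/9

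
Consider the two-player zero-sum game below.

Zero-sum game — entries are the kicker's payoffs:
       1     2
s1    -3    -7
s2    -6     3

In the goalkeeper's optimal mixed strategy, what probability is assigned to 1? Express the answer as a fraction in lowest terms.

Row minima are -7 and -6, so the kicker's maximin is -6; column maxima are -3 and 3, so the goalkeeper's minimax is -3. These differ, so the equilibrium is in mixed strategies.
Let the goalkeeper play 1 with probability q. The kicker is indifferent when −3q − 7(1−q) = −6q + 3(1−q), giving q = 10/13.

10/13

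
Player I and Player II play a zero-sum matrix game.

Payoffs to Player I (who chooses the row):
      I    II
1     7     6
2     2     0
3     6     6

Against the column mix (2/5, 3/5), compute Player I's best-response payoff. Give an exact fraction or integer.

32/5

1: (7)·(2/5) + (6)·(3/5) = 32/5.
2: (2)·(2/5) + (0)·(3/5) = 4/5.
3: (6)·(2/5) + (6)·(3/5) = 6.
The best pure response is 1 with expected payoff 32/5.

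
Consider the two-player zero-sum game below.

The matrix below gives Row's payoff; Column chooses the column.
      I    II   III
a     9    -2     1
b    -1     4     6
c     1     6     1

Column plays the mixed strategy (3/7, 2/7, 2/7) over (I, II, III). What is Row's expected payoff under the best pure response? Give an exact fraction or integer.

25/7

a: (9)·(3/7) + (-2)·(2/7) + (1)·(2/7) = 25/7.
b: (-1)·(3/7) + (4)·(2/7) + (6)·(2/7) = 17/7.
c: (1)·(3/7) + (6)·(2/7) + (1)·(2/7) = 17/7.
The best pure response is a with expected payoff 25/7.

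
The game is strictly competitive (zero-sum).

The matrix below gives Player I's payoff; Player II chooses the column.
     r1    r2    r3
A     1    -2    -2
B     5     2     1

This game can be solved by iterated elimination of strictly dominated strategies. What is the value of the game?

Column r1 is strictly dominated by r2 for Player II (-2<1, 2<5); eliminate r1.
Row A is strictly dominated by row B (2>-2, 1>-2); eliminate A.
Column r2 is strictly dominated by r3 for Player II (1<2); eliminate r2.
Only (B, r3) remains, with payoff 1.

1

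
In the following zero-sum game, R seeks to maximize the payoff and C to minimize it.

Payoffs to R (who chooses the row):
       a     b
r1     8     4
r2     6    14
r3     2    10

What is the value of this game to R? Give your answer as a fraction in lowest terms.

22/3

Row r3 is strictly dominated by row r2, so R never plays it.
The remaining 2×2 game on (r1, r2) × (a, b) has no saddle point. Let R play r1 with probability p; indifference gives 8p + 6(1−p) = 4p + 14(1−p), so p = 2/3.
Similarly C's optimal q on a is 5/6, and the value is 8·(5/6) + (4)·(1/6) = 22/3.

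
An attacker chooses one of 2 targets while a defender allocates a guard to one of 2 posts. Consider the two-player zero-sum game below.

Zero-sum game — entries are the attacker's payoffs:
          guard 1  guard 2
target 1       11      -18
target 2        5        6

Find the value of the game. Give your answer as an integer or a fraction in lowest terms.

26/5

Row minima are -18 and 5, so the attacker's maximin is 5; column maxima are 11 and 6, so the defender's minimax is 6. These differ, so the equilibrium is in mixed strategies.
Let the attacker play target 1 with probability p. The defender is indifferent when 11p + 5(1−p) = −18p + 6(1−p), giving p = 1/30.
Let the defender play guard 1 with probability q. The attacker is indifferent when 11q − 18(1−q) = 5q + 6(1−q), giving q = 4/5.
The value is 11·(4/5) + (-18)·(1/5) = 26/5.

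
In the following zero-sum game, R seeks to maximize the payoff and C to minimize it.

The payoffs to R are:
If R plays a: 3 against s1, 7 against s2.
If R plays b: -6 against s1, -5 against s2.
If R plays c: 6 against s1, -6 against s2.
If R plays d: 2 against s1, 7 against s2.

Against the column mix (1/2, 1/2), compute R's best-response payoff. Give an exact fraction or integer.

5

a: (3)·(1/2) + (7)·(1/2) = 5.
b: (-6)·(1/2) + (-5)·(1/2) = -11/2.
c: (6)·(1/2) + (-6)·(1/2) = 0.
d: (2)·(1/2) + (7)·(1/2) = 9/2.
The best pure response is a with expected payoff 5.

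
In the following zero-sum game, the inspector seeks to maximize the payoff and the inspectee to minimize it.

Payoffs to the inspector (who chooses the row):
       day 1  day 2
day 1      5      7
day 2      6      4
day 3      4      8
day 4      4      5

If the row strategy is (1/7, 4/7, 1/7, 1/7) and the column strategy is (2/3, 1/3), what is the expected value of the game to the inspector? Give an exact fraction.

110/21

Against (2/3, 1/3), each row's expected payoff is day 1: 17/3; day 2: 16/3; day 3: 16/3; day 4: 13/3.
Taking the (1/7, 4/7, 1/7, 1/7)-weighted average: (1/7)·(17/3) + (4/7)·(16/3) + (1/7)·(16/3) + (1/7)·(13/3) = 110/21.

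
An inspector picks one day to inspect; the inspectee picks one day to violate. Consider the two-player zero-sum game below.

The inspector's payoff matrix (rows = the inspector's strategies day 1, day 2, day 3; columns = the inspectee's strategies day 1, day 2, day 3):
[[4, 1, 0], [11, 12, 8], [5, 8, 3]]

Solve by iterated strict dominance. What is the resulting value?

8

Column day 1 is strictly dominated by day 3 for the inspectee (0<4, 8<11, 3<5); eliminate day 1.
Row day 1 is strictly dominated by row day 2 (12>1, 8>0); eliminate day 1.
Row day 3 is strictly dominated by row day 2 (12>8, 8>3); eliminate day 3.
Column day 2 is strictly dominated by day 3 for the inspectee (8<12); eliminate day 2.
Only (day 2, day 3) remains, with payoff 8.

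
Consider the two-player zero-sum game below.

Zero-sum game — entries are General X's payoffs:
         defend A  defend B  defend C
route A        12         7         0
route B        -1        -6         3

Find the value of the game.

Column defend A is strictly dominated by defend B for General Y (it gives General X more in every row).
The remaining 2×2 game on (route A, route B) × (defend B, defend C) has no saddle point. Let General X play route A with probability p; indifference gives 7p − 6(1−p) = 3(1−p), so p = 9/16.
Similarly General Y's optimal q on defend B is 3/16, and the value is 7·(3/16) + (0)·(13/16) = 21/16.

21/16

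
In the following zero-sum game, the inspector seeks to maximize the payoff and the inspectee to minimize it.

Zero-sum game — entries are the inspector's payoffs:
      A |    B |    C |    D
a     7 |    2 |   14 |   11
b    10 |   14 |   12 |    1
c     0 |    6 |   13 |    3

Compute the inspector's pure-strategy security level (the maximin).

2

The worst-case payoff for each row is a: 2, b: 1, c: 0.
The best of these is 2.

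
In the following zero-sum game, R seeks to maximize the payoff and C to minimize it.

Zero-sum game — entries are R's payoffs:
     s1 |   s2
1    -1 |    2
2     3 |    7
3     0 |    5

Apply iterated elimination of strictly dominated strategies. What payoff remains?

Column s2 is strictly dominated by s1 for C (-1<2, 3<7, 0<5); eliminate s2.
Row 3 is strictly dominated by row 2 (3>0); eliminate 3.
Row 1 is strictly dominated by row 2 (3>-1); eliminate 1.
Only (2, s1) remains, with payoff 3.

3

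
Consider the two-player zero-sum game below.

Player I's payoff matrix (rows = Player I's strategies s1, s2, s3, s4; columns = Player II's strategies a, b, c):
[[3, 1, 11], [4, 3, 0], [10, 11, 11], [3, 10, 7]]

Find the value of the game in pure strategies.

10

Row minima: 1, 0, 10, 3 → Player I's maximin is 10.
Column maxima: 10, 11, 11 → Player II's minimax is 10.
They coincide at (s3, a), so the value is 10.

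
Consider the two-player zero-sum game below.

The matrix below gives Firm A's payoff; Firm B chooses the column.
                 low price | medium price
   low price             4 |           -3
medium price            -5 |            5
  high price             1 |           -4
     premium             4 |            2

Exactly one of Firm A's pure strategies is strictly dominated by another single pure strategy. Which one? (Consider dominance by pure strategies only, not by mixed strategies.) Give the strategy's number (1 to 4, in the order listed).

Compare high price with low price: 4 > 1, -3 > -4.
So low price strictly dominates high price for Firm A; high price is strictly dominated.

3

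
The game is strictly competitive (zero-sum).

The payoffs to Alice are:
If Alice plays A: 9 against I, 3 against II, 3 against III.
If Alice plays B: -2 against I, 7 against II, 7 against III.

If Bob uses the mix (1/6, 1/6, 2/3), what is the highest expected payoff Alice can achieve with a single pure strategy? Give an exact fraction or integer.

A: (9)·(1/6) + (3)·(1/6) + (3)·(2/3) = 4.
B: (-2)·(1/6) + (7)·(1/6) + (7)·(2/3) = 11/2.
The best pure response is B with expected payoff 11/2.

11/2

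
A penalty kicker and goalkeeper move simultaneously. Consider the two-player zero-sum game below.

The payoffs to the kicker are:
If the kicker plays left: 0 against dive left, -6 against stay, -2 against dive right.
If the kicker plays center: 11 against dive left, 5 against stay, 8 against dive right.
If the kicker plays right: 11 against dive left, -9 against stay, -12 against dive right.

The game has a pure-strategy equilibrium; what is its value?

5

Row minima: -6, 5, -12 → the kicker's maximin is 5.
Column maxima: 11, 5, 8 → the goalkeeper's minimax is 5.
They coincide at (center, stay), so the value is 5.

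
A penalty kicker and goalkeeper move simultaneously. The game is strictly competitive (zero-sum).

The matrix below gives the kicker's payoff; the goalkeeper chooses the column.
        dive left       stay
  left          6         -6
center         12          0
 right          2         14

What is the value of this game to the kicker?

Row left is strictly dominated by row center, so the kicker never plays it.
The remaining 2×2 game on (center, right) × (dive left, stay) has no saddle point. Let the kicker play center with probability p; indifference gives 12p + 2(1−p) = 14(1−p), so p = 1/2.
Similarly the goalkeeper's optimal q on dive left is 7/12, and the value is 12·(7/12) + (0)·(5/12) = 7.

7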